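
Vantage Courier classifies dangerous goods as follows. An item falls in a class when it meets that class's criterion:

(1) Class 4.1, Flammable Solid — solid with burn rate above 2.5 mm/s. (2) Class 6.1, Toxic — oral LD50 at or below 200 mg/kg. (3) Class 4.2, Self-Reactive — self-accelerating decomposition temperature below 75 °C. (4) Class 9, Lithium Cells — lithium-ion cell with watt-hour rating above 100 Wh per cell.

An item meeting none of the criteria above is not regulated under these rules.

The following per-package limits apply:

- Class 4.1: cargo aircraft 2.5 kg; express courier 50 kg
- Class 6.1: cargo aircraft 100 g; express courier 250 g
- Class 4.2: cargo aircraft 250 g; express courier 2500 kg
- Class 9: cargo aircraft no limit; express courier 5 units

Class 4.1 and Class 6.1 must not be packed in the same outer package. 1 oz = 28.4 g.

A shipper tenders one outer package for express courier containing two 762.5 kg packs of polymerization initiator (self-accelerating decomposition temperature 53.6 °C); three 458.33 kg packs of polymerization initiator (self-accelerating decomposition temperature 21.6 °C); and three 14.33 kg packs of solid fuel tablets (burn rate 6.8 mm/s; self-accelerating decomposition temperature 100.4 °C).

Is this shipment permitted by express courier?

No

Polymerization initiator: self-accelerating decomposition temperature 53.6 °C < 75 °C → Class 4.2 (Self-Reactive).
Polymerization initiator: self-accelerating decomposition temperature 21.6 °C < 75 °C → Class 4.2 (Self-Reactive).
Burn rate 6.8 mm/s meets the Class 4.1 criterion (Flammable Solid), so the solid fuel tablets are Class 4.1.
Total Class 4.2: (two 762.5 kg packs = 1525 kg) + (three 458.33 kg packs = 1374.99 kg) = 2899.99 kg.
That exceeds the Class 4.2 express courier limit of 2500 kg.
Class 4.1 quantity: three 14.33 kg packs = 42.99 kg.
That is within the Class 4.1 express courier limit of 50 kg.
The segregation rule (Class 4.1 with Class 6.1) does not apply to Class 4.2 with Class 4.1.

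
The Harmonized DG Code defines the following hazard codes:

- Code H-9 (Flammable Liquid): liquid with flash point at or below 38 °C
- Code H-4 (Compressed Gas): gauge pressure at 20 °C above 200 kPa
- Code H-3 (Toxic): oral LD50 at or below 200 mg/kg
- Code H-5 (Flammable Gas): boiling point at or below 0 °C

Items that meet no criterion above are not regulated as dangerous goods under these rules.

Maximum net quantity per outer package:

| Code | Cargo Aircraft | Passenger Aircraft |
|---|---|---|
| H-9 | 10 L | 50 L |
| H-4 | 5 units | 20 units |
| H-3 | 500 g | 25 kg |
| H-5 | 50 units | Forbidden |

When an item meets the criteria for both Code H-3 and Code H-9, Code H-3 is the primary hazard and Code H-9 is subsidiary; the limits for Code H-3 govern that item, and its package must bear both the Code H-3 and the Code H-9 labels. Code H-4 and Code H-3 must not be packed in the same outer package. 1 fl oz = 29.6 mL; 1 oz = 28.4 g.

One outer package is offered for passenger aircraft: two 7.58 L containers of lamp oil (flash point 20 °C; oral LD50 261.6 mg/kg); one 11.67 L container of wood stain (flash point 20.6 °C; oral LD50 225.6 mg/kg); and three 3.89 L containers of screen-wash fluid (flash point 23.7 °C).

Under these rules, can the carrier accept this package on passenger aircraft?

Lamp oil: flash point 20 °C ≤ 38 °C → Code H-9 (Flammable Liquid).
The wood stain has flash point 20.6 °C, which is ≤ 38 °C, so it is Code H-9 (Flammable Liquid).
The screen-wash fluid has flash point 23.7 °C, which is ≤ 38 °C, so it is Code H-9 (Flammable Liquid).
Code H-9 net quantity: (two 7.58 L containers = 15.16 L) + 11.67 L + (three 3.89 L containers = 11.67 L) = 38.5 L.
38.5 L is within the passenger aircraft limit of 50 L for Code H-9.

Yes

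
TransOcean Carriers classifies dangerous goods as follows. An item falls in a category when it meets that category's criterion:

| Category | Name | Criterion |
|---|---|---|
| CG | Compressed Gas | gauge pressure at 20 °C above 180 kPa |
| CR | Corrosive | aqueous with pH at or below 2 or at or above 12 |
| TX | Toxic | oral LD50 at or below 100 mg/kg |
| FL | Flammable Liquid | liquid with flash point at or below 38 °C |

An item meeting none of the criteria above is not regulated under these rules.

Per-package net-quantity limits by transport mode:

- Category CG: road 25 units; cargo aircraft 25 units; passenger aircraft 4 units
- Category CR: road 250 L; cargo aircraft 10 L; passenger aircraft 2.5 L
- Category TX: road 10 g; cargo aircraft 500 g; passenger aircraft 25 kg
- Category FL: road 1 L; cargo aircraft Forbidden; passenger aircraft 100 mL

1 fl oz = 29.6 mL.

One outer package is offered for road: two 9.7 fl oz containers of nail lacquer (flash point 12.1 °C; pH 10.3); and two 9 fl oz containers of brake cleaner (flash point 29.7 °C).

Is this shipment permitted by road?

No

The nail lacquer has flash point 12.1 °C, which is ≤ 38 °C, so it is Category FL (Flammable Liquid).
Flash point 29.7 °C meets the Category FL criterion (Flammable Liquid), so the brake cleaner is Category FL.
Category FL net quantity: (two 9.7 fl oz containers = 574.24 mL) + (two 9 fl oz containers = 532.8 mL) = 1107.04 mL.
1107.04 mL exceeds the road limit of 1 L for Category FL.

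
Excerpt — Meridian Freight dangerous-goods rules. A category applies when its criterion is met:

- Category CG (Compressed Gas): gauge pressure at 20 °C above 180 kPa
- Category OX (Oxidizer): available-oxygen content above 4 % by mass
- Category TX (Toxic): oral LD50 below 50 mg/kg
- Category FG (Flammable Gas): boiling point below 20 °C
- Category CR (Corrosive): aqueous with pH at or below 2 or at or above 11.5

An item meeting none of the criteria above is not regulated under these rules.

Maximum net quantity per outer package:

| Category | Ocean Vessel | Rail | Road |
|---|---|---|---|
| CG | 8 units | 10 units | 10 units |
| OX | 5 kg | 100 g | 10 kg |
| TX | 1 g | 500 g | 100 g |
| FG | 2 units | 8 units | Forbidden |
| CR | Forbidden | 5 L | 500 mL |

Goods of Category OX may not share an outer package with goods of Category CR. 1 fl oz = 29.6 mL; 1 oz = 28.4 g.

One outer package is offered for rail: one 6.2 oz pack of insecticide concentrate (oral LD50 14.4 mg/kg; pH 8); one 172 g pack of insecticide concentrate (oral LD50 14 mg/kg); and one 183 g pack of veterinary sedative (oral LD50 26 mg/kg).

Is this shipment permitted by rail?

With oral LD50 14.4 mg/kg (< 50 mg/kg), the insecticide concentrate falls in Category TX.
With oral LD50 14 mg/kg (< 50 mg/kg), the insecticide concentrate falls in Category TX.
Oral LD50 26 mg/kg meets the Category TX criterion (Toxic), so the veterinary sedative is Category TX.
Total Category TX: (one 6.2 oz pack = 176.08 g) + 172 g + 183 g = 531.08 g.
531.08 g exceeds the rail limit of 500 g for Category TX.

No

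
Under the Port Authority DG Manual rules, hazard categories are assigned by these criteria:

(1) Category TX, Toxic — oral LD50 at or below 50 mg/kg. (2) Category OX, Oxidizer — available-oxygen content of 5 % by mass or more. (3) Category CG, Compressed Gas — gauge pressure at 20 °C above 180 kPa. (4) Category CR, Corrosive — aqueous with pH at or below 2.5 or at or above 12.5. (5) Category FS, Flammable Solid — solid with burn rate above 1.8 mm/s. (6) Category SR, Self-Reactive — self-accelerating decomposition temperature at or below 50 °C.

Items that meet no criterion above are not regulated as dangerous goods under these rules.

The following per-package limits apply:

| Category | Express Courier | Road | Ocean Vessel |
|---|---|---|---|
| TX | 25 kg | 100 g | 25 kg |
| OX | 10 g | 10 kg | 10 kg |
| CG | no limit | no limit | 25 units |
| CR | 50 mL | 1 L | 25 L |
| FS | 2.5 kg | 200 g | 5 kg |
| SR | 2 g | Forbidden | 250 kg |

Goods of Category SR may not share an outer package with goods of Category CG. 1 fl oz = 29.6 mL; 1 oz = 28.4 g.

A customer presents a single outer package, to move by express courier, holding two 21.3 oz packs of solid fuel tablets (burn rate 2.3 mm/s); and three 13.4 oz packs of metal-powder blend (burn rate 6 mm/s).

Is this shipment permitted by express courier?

Yes

Solid fuel tablets: burn rate 2.3 mm/s > 1.8 mm/s → Category FS (Flammable Solid).
The metal-powder blend has burn rate 6 mm/s, which is > 1.8 mm/s, so it is Category FS (Flammable Solid).
Category FS net quantity: (two 21.3 oz packs = 1209.84 g) + (three 13.4 oz packs = 1141.68 g) = 2351.52 g.
That is within the Category FS express courier limit of 2.5 kg.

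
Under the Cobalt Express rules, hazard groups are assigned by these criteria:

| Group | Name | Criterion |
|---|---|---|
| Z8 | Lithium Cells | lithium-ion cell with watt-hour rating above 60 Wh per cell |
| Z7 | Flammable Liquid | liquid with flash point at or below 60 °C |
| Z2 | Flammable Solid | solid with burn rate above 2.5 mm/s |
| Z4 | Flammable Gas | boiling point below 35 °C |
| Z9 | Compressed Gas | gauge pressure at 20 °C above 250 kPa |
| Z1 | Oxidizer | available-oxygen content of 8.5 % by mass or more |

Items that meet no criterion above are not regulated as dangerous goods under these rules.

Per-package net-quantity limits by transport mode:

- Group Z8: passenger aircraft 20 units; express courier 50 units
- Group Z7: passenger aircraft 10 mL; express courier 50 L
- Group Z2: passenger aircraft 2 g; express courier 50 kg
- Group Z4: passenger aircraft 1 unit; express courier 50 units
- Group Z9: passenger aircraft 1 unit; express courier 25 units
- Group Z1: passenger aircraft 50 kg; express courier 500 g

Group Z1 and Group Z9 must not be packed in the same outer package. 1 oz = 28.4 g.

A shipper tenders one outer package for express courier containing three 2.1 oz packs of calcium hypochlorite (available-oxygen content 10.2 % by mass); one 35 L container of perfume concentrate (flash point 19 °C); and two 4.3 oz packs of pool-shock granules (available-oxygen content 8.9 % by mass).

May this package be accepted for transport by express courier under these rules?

Yes

Calcium hypochlorite: available-oxygen content 10.2 % by mass ≥ 8.5 % by mass → Group Z1 (Oxidizer).
The perfume concentrate has flash point 19 °C, which is ≤ 60 °C, so it is Group Z7 (Flammable Liquid).
With available-oxygen content 8.9 % by mass (≥ 8.5 % by mass), the pool-shock granules fall in Group Z1.
Total Group Z1: (three 2.1 oz packs = 178.92 g) + (two 4.3 oz packs = 244.24 g) = 423.16 g.
423.16 g ≤ 500 g (express courier limit, Group Z1) — within limit.
Group Z7 quantity: 35 L.
That is within the Group Z7 express courier limit of 50 L.
The segregation rule (Group Z1 with Group Z9) does not apply to Group Z1 with Group Z7.
Every hazard group is within its express courier limit and no segregation rule is violated.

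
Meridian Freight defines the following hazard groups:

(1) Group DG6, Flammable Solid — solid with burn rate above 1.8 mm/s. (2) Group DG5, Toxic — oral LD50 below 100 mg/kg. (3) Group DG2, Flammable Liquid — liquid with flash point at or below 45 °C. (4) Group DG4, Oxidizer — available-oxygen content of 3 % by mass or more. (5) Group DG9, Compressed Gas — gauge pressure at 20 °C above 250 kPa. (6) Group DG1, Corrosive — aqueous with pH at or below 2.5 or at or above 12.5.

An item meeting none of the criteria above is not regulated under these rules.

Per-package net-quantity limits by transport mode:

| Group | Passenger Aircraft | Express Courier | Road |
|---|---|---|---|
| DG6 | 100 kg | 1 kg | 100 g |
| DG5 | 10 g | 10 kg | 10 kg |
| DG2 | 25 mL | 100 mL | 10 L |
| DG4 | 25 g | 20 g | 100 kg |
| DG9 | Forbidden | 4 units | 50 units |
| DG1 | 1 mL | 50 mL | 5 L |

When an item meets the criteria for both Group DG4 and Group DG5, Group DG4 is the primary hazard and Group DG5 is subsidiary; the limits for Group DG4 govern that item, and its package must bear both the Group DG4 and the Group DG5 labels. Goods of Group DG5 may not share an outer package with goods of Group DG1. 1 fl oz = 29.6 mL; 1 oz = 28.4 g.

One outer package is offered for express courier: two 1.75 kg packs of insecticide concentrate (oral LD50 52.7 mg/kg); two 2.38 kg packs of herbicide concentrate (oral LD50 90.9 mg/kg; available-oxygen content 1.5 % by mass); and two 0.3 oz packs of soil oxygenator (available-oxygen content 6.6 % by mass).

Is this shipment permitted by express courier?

Oral LD50 52.7 mg/kg meets the Group DG5 criterion (Toxic), so the insecticide concentrate is Group DG5.
Oral LD50 90.9 mg/kg meets the Group DG5 criterion (Toxic), so the herbicide concentrate is Group DG5.
Soil oxygenator: available-oxygen content 6.6 % by mass ≥ 3 % by mass → Group DG4 (Oxidizer).
Total Group DG5: (two 1.75 kg packs = 3.5 kg) + (two 2.38 kg packs = 4.76 kg) = 8.26 kg.
8.26 kg ≤ 10 kg (express courier limit, Group DG5) — within limit.
Group DG4 quantity: two 0.3 oz packs = 17.04 g.
17.04 g ≤ 20 g (express courier limit, Group DG4) — within limit.
The segregation rule (Group DG5 with Group DG1) does not apply to Group DG5 with Group DG4.
Every hazard group is within its express courier limit and no segregation rule is violated.

Yes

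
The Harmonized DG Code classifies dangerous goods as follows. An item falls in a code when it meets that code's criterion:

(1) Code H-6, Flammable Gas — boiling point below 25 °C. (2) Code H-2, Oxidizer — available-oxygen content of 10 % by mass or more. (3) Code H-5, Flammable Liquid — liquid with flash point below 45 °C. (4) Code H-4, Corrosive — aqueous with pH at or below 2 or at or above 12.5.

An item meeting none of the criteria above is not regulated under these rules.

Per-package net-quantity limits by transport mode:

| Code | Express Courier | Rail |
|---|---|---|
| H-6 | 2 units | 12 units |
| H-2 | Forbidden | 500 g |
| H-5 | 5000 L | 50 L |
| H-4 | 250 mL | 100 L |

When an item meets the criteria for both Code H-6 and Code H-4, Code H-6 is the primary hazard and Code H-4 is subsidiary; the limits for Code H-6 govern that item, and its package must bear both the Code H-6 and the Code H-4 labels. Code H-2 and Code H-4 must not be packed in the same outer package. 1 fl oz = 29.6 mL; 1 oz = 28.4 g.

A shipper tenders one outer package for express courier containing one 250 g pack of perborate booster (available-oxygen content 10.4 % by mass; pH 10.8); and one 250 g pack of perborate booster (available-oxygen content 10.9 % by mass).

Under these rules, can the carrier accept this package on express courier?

No

The perborate booster has available-oxygen content 10.4 % by mass, which is ≥ 10 % by mass, so it is Code H-2 (Oxidizer).
The perborate booster has available-oxygen content 10.9 % by mass, which is ≥ 10 % by mass, so it is Code H-2 (Oxidizer).
Total Code H-2: 250 g + 250 g = 500 g.
By express courier, Code H-2 is Forbidden regardless of quantity.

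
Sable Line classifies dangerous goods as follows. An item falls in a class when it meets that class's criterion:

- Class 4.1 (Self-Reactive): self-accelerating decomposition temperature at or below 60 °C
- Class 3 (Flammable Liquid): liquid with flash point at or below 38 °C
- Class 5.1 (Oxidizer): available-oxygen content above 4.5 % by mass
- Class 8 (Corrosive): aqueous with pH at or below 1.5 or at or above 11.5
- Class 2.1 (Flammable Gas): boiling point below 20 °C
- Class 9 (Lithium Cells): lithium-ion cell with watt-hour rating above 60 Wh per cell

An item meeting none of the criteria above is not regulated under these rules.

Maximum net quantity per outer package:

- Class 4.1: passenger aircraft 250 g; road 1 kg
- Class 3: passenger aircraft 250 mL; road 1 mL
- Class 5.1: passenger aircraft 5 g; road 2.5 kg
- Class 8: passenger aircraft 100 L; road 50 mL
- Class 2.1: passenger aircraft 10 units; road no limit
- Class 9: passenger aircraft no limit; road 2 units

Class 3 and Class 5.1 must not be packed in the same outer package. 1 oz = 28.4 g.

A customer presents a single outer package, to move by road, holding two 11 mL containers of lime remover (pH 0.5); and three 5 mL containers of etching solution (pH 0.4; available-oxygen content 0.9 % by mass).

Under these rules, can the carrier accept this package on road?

With pH 0.5 (≤ 1.5), the lime remover falls in Class 8.
pH 0.4 meets the Class 8 criterion (Corrosive), so the etching solution is Class 8.
Class 8 net quantity: (two 11 mL containers = 22 mL) + (three 5 mL containers = 15 mL) = 37 mL.
37 mL ≤ 50 mL (road limit, Class 8) — within limit.

Yes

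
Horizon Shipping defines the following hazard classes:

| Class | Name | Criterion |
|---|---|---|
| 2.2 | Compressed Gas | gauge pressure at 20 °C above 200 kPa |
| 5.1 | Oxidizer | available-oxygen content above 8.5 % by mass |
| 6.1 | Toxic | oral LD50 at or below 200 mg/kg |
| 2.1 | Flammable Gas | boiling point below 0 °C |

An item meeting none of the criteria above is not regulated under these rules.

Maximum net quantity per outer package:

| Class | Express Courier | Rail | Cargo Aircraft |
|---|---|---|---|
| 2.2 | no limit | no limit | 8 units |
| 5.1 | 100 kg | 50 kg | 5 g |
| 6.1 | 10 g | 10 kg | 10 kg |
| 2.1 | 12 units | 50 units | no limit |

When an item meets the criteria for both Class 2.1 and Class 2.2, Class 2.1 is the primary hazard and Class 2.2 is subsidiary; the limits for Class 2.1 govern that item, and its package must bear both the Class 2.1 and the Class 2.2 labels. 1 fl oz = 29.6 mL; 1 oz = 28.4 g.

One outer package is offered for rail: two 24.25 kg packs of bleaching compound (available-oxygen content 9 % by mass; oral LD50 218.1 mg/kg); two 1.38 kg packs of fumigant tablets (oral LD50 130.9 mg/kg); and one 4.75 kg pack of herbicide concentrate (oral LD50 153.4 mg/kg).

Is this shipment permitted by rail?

Yes

Bleaching compound: available-oxygen content 9 % by mass > 8.5 % by mass → Class 5.1 (Oxidizer).
With oral LD50 130.9 mg/kg (≤ 200 mg/kg), the fumigant tablets fall in Class 6.1.
Herbicide concentrate: oral LD50 153.4 mg/kg ≤ 200 mg/kg → Class 6.1 (Toxic).
Class 5.1 quantity: two 24.25 kg packs = 48.5 kg.
48.5 kg is within the rail limit of 50 kg for Class 5.1.
Class 6.1 net quantity: (two 1.38 kg packs = 2.76 kg) + 4.75 kg = 7.51 kg.
That is within the Class 6.1 rail limit of 10 kg.
Every hazard class is within its rail limit and no segregation rule is violated.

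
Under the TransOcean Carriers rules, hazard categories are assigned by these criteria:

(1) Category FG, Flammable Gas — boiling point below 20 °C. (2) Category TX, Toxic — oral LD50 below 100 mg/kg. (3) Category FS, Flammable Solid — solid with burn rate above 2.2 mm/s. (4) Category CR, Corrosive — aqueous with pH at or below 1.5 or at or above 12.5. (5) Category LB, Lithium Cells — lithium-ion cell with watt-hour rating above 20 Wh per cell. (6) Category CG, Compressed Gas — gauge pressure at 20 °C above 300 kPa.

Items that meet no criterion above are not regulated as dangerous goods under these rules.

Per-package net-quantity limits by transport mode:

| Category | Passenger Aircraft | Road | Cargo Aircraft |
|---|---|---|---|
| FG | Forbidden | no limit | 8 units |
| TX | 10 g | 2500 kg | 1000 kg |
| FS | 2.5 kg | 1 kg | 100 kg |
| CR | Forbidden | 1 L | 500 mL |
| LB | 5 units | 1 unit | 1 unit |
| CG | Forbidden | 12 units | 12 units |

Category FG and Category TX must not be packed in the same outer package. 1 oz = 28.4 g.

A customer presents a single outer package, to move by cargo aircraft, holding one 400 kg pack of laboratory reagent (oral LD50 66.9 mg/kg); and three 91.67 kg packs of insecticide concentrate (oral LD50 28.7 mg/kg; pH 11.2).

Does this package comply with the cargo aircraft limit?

Yes

Laboratory reagent: oral LD50 66.9 mg/kg < 100 mg/kg → Category TX (Toxic).
Oral LD50 28.7 mg/kg meets the Category TX criterion (Toxic), so the insecticide concentrate is Category TX.
Total Category TX: 400 kg + (three 91.67 kg packs = 275.01 kg) = 675.01 kg.
That is within the Category TX cargo aircraft limit of 1000 kg.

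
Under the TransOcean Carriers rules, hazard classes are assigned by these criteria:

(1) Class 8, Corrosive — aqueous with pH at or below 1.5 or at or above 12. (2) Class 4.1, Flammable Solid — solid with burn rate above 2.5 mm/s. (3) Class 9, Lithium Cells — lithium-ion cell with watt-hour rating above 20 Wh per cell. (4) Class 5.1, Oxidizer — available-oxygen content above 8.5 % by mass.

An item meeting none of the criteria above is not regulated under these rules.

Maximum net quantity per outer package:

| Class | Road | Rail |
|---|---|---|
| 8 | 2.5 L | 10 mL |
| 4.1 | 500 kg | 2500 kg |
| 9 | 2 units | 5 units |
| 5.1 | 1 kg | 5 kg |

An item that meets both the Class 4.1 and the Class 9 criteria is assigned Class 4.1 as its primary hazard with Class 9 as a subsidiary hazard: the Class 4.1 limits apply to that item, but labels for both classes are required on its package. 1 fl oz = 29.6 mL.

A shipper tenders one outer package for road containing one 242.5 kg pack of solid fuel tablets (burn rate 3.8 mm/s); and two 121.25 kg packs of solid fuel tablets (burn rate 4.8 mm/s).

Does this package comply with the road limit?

With burn rate 3.8 mm/s (> 2.5 mm/s), the solid fuel tablets fall in Class 4.1.
With burn rate 4.8 mm/s (> 2.5 mm/s), the solid fuel tablets fall in Class 4.1.
Class 4.1 net quantity: 242.5 kg + (two 121.25 kg packs = 242.5 kg) = 485 kg.
485 kg ≤ 500 kg (road limit, Class 4.1) — within limit.

Yes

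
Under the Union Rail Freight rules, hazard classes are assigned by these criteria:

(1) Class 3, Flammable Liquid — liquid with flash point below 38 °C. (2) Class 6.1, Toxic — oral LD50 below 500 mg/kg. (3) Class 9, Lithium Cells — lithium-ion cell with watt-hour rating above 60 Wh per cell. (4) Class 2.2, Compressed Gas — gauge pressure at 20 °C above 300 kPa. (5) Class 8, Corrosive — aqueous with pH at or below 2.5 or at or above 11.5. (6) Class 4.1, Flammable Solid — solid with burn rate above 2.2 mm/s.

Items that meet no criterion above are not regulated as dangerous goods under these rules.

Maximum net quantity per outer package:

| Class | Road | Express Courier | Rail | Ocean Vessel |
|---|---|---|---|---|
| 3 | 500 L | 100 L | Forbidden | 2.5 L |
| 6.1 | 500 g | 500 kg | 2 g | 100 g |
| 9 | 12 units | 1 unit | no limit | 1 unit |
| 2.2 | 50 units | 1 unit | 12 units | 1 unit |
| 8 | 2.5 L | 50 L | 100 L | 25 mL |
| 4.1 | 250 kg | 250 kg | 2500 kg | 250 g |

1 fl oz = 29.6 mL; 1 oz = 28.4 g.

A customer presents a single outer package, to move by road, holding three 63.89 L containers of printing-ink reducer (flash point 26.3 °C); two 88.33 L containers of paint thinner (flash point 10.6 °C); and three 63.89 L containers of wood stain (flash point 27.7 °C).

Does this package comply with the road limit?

No

Flash point 26.3 °C meets the Class 3 criterion (Flammable Liquid), so the printing-ink reducer is Class 3.
With flash point 10.6 °C (< 38 °C), the paint thinner falls in Class 3.
Flash point 27.7 °C meets the Class 3 criterion (Flammable Liquid), so the wood stain is Class 3.
Class 3 net quantity: (three 63.89 L containers = 191.67 L) + (two 88.33 L containers = 176.66 L) + (three 63.89 L containers = 191.67 L) = 560 L.
560 L exceeds the road limit of 500 L for Class 3.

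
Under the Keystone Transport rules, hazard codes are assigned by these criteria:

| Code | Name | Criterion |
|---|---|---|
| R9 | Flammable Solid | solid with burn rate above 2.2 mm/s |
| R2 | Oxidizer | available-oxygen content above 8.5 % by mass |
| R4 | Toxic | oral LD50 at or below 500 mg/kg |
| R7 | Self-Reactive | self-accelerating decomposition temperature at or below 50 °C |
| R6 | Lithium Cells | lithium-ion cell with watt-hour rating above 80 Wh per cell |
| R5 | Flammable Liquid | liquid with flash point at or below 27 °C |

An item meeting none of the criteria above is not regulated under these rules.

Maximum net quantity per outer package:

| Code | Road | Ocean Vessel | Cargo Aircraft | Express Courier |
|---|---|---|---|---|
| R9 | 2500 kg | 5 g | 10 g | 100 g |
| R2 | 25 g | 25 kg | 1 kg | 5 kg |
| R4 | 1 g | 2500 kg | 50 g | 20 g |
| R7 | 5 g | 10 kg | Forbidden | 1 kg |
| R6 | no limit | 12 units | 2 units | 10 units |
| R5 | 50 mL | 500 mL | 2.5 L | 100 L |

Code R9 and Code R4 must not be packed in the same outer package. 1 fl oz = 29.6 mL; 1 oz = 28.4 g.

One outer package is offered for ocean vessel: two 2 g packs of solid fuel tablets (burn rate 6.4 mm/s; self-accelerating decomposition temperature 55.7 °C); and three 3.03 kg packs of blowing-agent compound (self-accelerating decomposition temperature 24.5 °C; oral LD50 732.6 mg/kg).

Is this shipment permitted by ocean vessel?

With burn rate 6.4 mm/s (> 2.2 mm/s), the solid fuel tablets fall in Code R9.
The blowing-agent compound has self-accelerating decomposition temperature 24.5 °C, which is ≤ 50 °C, so it is Code R7 (Self-Reactive).
Code R9 quantity: two 2 g packs = 4 g.
4 g is within the ocean vessel limit of 5 g for Code R9.
Code R7 quantity: three 3.03 kg packs = 9.09 kg.
9.09 kg ≤ 10 kg (ocean vessel limit, Code R7) — within limit.
The segregation rule (Code R9 with Code R4) does not apply to Code R9 with Code R7.
Every hazard code is within its ocean vessel limit and no segregation rule is violated.

Yes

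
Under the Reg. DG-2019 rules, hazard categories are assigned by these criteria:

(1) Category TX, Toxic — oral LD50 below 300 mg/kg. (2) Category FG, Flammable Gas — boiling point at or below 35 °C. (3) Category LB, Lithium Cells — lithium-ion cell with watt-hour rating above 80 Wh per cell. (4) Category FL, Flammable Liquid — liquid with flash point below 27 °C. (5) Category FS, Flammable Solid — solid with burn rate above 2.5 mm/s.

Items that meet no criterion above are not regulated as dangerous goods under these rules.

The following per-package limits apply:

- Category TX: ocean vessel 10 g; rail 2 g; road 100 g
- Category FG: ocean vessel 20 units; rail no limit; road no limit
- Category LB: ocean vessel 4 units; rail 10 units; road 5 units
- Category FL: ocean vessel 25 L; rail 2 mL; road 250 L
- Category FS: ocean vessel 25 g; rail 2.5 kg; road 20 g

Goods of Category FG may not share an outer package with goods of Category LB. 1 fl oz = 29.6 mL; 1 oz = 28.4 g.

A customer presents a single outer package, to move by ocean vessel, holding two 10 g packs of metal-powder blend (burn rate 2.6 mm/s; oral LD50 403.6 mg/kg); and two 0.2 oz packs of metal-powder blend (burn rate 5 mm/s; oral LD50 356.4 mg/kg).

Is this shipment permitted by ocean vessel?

No

Burn rate 2.6 mm/s meets the Category FS criterion (Flammable Solid), so the metal-powder blend is Category FS.
The metal-powder blend has burn rate 5 mm/s, which is > 2.5 mm/s, so it is Category FS (Flammable Solid).
Total Category FS: (two 10 g packs = 20 g) + (two 0.2 oz packs = 11.36 g) = 31.36 g.
31.36 g > 25 g (ocean vessel limit, Category FS) — over the limit.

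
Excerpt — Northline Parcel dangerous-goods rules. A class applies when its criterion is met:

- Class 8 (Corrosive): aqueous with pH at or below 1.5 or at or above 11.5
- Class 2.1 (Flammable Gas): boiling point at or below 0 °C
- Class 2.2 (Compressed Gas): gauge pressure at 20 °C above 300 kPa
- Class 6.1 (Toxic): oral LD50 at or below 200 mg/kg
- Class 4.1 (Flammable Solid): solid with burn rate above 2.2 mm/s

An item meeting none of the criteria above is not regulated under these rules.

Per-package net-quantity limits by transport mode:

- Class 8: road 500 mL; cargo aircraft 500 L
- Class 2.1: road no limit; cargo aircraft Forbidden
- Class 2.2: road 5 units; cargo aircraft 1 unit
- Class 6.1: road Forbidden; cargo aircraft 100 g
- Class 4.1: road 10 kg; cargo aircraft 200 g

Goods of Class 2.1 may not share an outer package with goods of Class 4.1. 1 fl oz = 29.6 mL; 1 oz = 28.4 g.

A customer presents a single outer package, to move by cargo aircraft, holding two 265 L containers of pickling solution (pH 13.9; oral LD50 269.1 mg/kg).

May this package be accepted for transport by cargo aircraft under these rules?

The pickling solution has pH 13.9, which is ≥ 11.5, so it is Class 8 (Corrosive).
Class 8 quantity: two 265 L containers = 530 L.
530 L exceeds the cargo aircraft limit of 500 L for Class 8.

No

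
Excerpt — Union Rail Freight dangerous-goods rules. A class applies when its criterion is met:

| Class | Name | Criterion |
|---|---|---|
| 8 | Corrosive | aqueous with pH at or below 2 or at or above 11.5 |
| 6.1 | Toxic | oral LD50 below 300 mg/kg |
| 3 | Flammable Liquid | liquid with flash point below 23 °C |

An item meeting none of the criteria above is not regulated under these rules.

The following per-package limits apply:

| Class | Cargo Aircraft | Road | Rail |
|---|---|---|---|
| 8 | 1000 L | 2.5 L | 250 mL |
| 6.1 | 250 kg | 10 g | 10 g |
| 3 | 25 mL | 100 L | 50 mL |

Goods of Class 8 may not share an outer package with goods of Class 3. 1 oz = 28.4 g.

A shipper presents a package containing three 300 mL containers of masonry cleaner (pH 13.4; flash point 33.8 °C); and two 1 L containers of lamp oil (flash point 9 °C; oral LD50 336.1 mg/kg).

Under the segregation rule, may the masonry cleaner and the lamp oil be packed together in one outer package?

With pH 13.4 (≥ 11.5), the masonry cleaner falls in Class 8.
Lamp oil: flash point 9 °C < 23 °C → Class 3 (Flammable Liquid).
Class 8 and Class 3 may not share an outer package.

No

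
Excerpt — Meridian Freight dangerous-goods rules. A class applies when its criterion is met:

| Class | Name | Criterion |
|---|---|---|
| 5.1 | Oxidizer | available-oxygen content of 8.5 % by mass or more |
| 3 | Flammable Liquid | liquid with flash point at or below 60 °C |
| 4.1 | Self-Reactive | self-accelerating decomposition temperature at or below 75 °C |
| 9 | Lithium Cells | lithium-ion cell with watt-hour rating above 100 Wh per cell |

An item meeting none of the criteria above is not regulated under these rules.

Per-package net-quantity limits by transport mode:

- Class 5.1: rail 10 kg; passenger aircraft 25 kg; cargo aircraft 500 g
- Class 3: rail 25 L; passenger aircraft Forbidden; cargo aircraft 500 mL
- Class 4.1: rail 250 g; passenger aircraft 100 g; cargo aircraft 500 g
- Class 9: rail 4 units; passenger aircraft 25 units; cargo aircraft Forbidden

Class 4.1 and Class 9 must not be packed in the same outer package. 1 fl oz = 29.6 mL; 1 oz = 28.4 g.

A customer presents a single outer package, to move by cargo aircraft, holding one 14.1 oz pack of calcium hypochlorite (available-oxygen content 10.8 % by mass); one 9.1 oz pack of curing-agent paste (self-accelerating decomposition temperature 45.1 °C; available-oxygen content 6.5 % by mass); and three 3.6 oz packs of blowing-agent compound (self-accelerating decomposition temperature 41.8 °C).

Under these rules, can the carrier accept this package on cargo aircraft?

No

The calcium hypochlorite has available-oxygen content 10.8 % by mass, which is ≥ 8.5 % by mass, so it is Class 5.1 (Oxidizer).
Curing-agent paste: self-accelerating decomposition temperature 45.1 °C ≤ 75 °C → Class 4.1 (Self-Reactive).
Blowing-agent compound: self-accelerating decomposition temperature 41.8 °C ≤ 75 °C → Class 4.1 (Self-Reactive).
Class 4.1 net quantity: (one 9.1 oz pack = 258.44 g) + (three 3.6 oz packs = 306.72 g) = 565.16 g.
565.16 g > 500 g (cargo aircraft limit, Class 4.1) — over the limit.
Class 5.1 quantity: one 14.1 oz pack = 400.44 g.
That is within the Class 5.1 cargo aircraft limit of 500 g.
The segregation rule (Class 4.1 with Class 9) does not apply to Class 4.1 with Class 5.1.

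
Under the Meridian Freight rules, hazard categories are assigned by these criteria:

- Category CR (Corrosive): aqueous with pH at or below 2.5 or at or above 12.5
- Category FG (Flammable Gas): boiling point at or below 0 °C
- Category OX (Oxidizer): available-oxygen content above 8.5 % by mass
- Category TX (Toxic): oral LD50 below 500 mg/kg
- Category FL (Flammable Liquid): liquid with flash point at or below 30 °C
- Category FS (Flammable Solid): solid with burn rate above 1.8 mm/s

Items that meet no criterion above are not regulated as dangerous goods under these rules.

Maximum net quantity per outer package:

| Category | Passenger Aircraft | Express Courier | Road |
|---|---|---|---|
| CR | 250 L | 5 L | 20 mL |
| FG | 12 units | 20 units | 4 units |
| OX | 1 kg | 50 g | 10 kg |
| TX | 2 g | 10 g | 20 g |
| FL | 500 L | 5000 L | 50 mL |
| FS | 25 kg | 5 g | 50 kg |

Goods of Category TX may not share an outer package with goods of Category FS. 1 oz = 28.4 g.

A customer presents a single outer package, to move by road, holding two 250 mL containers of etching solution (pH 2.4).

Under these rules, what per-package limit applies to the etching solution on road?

20 mL

With pH 2.4 (≤ 2.5), the etching solution falls in Category CR.
The road limit for Category CR is 20 mL.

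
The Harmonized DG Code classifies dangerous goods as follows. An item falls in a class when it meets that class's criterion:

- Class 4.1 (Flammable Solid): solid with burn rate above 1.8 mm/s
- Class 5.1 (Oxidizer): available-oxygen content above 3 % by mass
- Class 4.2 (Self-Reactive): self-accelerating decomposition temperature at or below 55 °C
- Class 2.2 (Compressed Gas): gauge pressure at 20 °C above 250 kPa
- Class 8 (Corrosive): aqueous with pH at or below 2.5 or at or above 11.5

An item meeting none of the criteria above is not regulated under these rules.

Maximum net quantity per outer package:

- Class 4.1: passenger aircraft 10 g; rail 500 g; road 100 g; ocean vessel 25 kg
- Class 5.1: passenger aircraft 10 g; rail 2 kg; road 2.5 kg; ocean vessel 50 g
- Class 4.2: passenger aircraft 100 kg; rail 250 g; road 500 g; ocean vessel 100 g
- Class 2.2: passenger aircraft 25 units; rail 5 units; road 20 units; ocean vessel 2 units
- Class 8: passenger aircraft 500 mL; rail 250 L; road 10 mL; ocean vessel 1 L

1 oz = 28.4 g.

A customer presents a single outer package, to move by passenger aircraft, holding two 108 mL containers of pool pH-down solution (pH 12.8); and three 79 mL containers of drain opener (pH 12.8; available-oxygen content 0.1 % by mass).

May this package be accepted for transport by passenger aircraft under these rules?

Yes

pH 12.8 meets the Class 8 criterion (Corrosive), so the pool pH-down solution is Class 8.
pH 12.8 meets the Class 8 criterion (Corrosive), so the drain opener is Class 8.
Class 8 net quantity: (two 108 mL containers = 216 mL) + (three 79 mL containers = 237 mL) = 453 mL.
453 mL is within the passenger aircraft limit of 500 mL for Class 8.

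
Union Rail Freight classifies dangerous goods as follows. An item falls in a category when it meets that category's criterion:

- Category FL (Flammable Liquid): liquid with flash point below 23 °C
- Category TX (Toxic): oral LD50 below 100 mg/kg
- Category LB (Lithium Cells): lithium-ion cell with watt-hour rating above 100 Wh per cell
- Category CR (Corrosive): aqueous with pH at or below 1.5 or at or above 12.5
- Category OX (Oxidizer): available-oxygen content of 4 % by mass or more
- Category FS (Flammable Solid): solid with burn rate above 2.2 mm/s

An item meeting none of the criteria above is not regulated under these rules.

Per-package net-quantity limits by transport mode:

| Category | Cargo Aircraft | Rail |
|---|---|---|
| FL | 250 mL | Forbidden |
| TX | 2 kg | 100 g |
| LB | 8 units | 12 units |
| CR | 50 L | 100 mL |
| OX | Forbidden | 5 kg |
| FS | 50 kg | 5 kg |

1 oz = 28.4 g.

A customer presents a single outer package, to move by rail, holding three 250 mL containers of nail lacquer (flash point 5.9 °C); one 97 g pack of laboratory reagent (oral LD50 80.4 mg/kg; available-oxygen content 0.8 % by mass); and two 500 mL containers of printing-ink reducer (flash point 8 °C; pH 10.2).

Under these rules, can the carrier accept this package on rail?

No

Flash point 5.9 °C meets the Category FL criterion (Flammable Liquid), so the nail lacquer is Category FL.
Oral LD50 80.4 mg/kg meets the Category TX criterion (Toxic), so the laboratory reagent is Category TX.
Flash point 8 °C meets the Category FL criterion (Flammable Liquid), so the printing-ink reducer is Category FL.
Category TX quantity: 97 g.
97 g ≤ 100 g (rail limit, Category TX) — within limit.
Total Category FL: (three 250 mL containers = 750 mL) + (two 500 mL containers = 1 L) = 1.75 L.
Category FL is Forbidden by rail.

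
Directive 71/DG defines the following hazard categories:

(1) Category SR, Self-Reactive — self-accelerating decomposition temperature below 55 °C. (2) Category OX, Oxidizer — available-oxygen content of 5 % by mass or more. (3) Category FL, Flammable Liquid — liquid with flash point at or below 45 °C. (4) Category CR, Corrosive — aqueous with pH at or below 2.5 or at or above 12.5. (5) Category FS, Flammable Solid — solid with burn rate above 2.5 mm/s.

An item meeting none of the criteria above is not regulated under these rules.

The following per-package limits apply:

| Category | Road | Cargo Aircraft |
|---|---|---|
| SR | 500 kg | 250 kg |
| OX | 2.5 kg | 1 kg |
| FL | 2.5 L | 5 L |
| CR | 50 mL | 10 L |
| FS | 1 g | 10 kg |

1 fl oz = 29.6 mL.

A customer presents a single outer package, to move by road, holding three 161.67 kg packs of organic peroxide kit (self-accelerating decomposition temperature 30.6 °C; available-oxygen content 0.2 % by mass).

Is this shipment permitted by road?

With self-accelerating decomposition temperature 30.6 °C (< 55 °C), the organic peroxide kit falls in Category SR.
Category SR quantity: three 161.67 kg packs = 485.01 kg.
That is within the Category SR road limit of 500 kg.

Yes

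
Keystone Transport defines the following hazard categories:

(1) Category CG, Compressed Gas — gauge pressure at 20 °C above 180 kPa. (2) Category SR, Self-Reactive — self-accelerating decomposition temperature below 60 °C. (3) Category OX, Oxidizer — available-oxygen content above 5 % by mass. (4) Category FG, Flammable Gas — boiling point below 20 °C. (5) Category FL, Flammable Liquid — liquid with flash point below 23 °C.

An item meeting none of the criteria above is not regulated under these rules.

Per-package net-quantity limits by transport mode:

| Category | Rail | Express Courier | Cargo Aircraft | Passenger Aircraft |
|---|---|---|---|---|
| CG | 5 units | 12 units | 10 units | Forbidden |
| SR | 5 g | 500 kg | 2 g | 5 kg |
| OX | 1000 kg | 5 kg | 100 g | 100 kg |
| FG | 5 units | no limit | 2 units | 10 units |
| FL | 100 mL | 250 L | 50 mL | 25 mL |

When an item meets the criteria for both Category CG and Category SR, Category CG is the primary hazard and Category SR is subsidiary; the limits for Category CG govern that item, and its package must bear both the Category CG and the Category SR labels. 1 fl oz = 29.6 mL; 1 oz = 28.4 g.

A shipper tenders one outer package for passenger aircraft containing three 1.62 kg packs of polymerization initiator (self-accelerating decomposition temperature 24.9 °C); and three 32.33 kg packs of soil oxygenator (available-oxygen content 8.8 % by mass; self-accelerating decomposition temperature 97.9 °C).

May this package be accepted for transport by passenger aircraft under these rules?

Yes

The polymerization initiator has self-accelerating decomposition temperature 24.9 °C, which is < 60 °C, so it is Category SR (Self-Reactive).
The soil oxygenator has available-oxygen content 8.8 % by mass, which is > 5 % by mass, so it is Category OX (Oxidizer).
Category SR quantity: three 1.62 kg packs = 4.86 kg.
That is within the Category SR passenger aircraft limit of 5 kg.
Category OX quantity: three 32.33 kg packs = 96.99 kg.
96.99 kg ≤ 100 kg (passenger aircraft limit, Category OX) — within limit.
Every hazard category is within its passenger aircraft limit and no segregation rule is violated.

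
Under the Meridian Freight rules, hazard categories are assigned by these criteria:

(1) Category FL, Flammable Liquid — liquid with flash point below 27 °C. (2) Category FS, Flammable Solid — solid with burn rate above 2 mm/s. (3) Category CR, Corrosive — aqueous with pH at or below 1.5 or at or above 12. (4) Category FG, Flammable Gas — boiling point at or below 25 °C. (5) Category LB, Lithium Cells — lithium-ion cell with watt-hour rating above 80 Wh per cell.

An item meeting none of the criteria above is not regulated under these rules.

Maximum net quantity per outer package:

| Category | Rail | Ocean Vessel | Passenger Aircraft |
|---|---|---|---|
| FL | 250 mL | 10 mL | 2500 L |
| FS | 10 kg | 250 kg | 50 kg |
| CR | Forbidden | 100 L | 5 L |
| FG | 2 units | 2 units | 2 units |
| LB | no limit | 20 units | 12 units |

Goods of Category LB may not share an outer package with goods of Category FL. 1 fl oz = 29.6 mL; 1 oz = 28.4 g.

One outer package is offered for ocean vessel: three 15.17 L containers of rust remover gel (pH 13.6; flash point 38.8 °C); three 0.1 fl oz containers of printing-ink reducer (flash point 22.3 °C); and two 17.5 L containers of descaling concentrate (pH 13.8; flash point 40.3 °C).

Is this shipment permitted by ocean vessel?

Yes

The rust remover gel has pH 13.6, which is ≥ 12, so it is Category CR (Corrosive).
Printing-ink reducer: flash point 22.3 °C < 27 °C → Category FL (Flammable Liquid).
pH 13.8 meets the Category CR criterion (Corrosive), so the descaling concentrate is Category CR.
Category CR net quantity: (three 15.17 L containers = 45.51 L) + (two 17.5 L containers = 35 L) = 80.51 L.
That is within the Category CR ocean vessel limit of 100 L.
Category FL quantity: three 0.1 fl oz containers = 8.88 mL.
8.88 mL is within the ocean vessel limit of 10 mL for Category FL.
The segregation rule (Category LB with Category FL) does not apply to Category CR with Category FL.
Every hazard category is within its ocean vessel limit and no segregation rule is violated.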